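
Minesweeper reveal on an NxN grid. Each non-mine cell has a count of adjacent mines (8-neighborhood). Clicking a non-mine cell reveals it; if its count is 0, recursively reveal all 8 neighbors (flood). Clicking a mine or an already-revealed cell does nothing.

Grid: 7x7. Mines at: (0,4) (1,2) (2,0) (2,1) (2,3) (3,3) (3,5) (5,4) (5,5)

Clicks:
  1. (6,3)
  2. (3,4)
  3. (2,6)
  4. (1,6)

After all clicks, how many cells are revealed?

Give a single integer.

Click 1 (6,3) count=1: revealed 1 new [(6,3)] -> total=1
Click 2 (3,4) count=3: revealed 1 new [(3,4)] -> total=2
Click 3 (2,6) count=1: revealed 1 new [(2,6)] -> total=3
Click 4 (1,6) count=0: revealed 5 new [(0,5) (0,6) (1,5) (1,6) (2,5)] -> total=8

Answer: 8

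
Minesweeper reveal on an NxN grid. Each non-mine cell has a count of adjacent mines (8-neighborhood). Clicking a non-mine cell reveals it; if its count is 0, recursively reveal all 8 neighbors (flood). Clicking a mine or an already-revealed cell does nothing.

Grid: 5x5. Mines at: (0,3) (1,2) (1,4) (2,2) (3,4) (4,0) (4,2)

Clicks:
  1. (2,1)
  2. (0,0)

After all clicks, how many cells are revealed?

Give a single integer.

Click 1 (2,1) count=2: revealed 1 new [(2,1)] -> total=1
Click 2 (0,0) count=0: revealed 7 new [(0,0) (0,1) (1,0) (1,1) (2,0) (3,0) (3,1)] -> total=8

Answer: 8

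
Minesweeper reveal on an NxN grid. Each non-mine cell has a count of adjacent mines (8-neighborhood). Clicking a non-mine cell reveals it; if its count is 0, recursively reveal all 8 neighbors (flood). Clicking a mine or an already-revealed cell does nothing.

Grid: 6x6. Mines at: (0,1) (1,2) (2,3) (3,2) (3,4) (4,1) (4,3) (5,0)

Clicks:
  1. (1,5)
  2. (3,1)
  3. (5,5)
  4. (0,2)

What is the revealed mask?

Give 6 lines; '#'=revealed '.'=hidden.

Click 1 (1,5) count=0: revealed 8 new [(0,3) (0,4) (0,5) (1,3) (1,4) (1,5) (2,4) (2,5)] -> total=8
Click 2 (3,1) count=2: revealed 1 new [(3,1)] -> total=9
Click 3 (5,5) count=0: revealed 4 new [(4,4) (4,5) (5,4) (5,5)] -> total=13
Click 4 (0,2) count=2: revealed 1 new [(0,2)] -> total=14

Answer: ..####
...###
....##
.#....
....##
....##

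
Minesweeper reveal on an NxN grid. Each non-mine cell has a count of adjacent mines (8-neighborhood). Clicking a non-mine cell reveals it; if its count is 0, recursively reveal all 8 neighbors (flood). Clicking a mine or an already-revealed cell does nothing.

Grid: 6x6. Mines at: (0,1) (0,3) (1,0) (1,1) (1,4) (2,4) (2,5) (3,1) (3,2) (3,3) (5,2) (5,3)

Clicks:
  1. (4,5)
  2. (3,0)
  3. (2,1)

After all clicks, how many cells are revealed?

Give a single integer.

Click 1 (4,5) count=0: revealed 6 new [(3,4) (3,5) (4,4) (4,5) (5,4) (5,5)] -> total=6
Click 2 (3,0) count=1: revealed 1 new [(3,0)] -> total=7
Click 3 (2,1) count=4: revealed 1 new [(2,1)] -> total=8

Answer: 8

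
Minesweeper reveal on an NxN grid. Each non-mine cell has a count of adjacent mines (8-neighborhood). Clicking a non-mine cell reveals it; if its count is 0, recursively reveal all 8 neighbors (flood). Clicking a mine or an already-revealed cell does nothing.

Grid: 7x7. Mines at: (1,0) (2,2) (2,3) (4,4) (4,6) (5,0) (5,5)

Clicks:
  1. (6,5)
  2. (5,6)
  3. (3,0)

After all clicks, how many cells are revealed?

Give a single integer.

Click 1 (6,5) count=1: revealed 1 new [(6,5)] -> total=1
Click 2 (5,6) count=2: revealed 1 new [(5,6)] -> total=2
Click 3 (3,0) count=0: revealed 6 new [(2,0) (2,1) (3,0) (3,1) (4,0) (4,1)] -> total=8

Answer: 8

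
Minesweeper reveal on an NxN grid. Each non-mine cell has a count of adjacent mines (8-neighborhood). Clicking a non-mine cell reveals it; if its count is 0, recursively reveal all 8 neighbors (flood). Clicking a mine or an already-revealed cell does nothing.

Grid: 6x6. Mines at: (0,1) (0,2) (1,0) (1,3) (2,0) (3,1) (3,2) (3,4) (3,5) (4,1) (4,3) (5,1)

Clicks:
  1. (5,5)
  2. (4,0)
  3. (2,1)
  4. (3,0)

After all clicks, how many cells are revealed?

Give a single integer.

Answer: 7

Derivation:
Click 1 (5,5) count=0: revealed 4 new [(4,4) (4,5) (5,4) (5,5)] -> total=4
Click 2 (4,0) count=3: revealed 1 new [(4,0)] -> total=5
Click 3 (2,1) count=4: revealed 1 new [(2,1)] -> total=6
Click 4 (3,0) count=3: revealed 1 new [(3,0)] -> total=7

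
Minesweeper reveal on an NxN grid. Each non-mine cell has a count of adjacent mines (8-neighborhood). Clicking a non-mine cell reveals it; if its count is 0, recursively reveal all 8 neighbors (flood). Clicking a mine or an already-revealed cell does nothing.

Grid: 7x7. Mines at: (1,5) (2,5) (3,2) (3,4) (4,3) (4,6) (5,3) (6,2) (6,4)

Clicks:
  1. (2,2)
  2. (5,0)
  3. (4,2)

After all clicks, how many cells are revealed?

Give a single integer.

Click 1 (2,2) count=1: revealed 1 new [(2,2)] -> total=1
Click 2 (5,0) count=0: revealed 22 new [(0,0) (0,1) (0,2) (0,3) (0,4) (1,0) (1,1) (1,2) (1,3) (1,4) (2,0) (2,1) (2,3) (2,4) (3,0) (3,1) (4,0) (4,1) (5,0) (5,1) (6,0) (6,1)] -> total=23
Click 3 (4,2) count=3: revealed 1 new [(4,2)] -> total=24

Answer: 24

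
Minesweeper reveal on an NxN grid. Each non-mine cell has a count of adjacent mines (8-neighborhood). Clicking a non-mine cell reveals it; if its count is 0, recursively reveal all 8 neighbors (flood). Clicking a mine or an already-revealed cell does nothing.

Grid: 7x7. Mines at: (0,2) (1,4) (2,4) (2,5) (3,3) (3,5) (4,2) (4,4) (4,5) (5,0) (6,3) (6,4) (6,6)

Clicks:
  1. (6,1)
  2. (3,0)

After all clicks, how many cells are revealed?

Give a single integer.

Click 1 (6,1) count=1: revealed 1 new [(6,1)] -> total=1
Click 2 (3,0) count=0: revealed 13 new [(0,0) (0,1) (1,0) (1,1) (1,2) (2,0) (2,1) (2,2) (3,0) (3,1) (3,2) (4,0) (4,1)] -> total=14

Answer: 14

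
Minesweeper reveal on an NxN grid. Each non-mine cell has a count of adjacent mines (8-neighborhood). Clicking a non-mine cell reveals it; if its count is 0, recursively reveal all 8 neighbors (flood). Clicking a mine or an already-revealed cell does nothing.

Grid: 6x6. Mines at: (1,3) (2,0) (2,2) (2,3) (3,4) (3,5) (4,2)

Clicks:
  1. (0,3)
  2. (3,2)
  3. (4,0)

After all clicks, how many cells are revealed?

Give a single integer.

Click 1 (0,3) count=1: revealed 1 new [(0,3)] -> total=1
Click 2 (3,2) count=3: revealed 1 new [(3,2)] -> total=2
Click 3 (4,0) count=0: revealed 6 new [(3,0) (3,1) (4,0) (4,1) (5,0) (5,1)] -> total=8

Answer: 8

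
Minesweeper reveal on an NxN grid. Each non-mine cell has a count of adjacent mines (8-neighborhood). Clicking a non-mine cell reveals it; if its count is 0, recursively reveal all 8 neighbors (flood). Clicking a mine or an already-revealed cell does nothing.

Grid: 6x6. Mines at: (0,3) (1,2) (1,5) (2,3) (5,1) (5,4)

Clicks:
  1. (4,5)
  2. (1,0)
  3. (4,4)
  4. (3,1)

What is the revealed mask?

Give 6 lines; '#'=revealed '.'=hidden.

Answer: ##....
##....
###...
###...
###.##
......

Derivation:
Click 1 (4,5) count=1: revealed 1 new [(4,5)] -> total=1
Click 2 (1,0) count=0: revealed 13 new [(0,0) (0,1) (1,0) (1,1) (2,0) (2,1) (2,2) (3,0) (3,1) (3,2) (4,0) (4,1) (4,2)] -> total=14
Click 3 (4,4) count=1: revealed 1 new [(4,4)] -> total=15
Click 4 (3,1) count=0: revealed 0 new [(none)] -> total=15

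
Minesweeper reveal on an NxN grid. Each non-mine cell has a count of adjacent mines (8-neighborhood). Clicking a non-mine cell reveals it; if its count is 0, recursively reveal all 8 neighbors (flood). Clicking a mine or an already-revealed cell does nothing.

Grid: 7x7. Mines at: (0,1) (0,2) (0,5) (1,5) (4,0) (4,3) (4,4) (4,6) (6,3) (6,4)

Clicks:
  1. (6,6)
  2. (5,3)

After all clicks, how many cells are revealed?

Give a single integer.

Answer: 5

Derivation:
Click 1 (6,6) count=0: revealed 4 new [(5,5) (5,6) (6,5) (6,6)] -> total=4
Click 2 (5,3) count=4: revealed 1 new [(5,3)] -> total=5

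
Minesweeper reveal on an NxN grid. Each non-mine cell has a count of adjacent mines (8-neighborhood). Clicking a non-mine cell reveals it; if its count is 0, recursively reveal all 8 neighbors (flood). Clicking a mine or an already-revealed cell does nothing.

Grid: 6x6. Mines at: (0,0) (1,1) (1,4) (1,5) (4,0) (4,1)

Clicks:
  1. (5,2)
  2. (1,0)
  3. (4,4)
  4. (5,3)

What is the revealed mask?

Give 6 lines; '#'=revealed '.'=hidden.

Click 1 (5,2) count=1: revealed 1 new [(5,2)] -> total=1
Click 2 (1,0) count=2: revealed 1 new [(1,0)] -> total=2
Click 3 (4,4) count=0: revealed 15 new [(2,2) (2,3) (2,4) (2,5) (3,2) (3,3) (3,4) (3,5) (4,2) (4,3) (4,4) (4,5) (5,3) (5,4) (5,5)] -> total=17
Click 4 (5,3) count=0: revealed 0 new [(none)] -> total=17

Answer: ......
#.....
..####
..####
..####
..####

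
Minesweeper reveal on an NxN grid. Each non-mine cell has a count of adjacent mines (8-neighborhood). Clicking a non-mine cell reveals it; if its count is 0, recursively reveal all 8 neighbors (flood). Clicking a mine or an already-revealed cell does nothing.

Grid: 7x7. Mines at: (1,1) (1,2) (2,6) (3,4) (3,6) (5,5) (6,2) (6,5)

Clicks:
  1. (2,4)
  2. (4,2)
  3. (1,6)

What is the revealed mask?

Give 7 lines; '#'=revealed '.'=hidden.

Answer: .......
......#
#####..
####...
####...
####...
##.....

Derivation:
Click 1 (2,4) count=1: revealed 1 new [(2,4)] -> total=1
Click 2 (4,2) count=0: revealed 18 new [(2,0) (2,1) (2,2) (2,3) (3,0) (3,1) (3,2) (3,3) (4,0) (4,1) (4,2) (4,3) (5,0) (5,1) (5,2) (5,3) (6,0) (6,1)] -> total=19
Click 3 (1,6) count=1: revealed 1 new [(1,6)] -> total=20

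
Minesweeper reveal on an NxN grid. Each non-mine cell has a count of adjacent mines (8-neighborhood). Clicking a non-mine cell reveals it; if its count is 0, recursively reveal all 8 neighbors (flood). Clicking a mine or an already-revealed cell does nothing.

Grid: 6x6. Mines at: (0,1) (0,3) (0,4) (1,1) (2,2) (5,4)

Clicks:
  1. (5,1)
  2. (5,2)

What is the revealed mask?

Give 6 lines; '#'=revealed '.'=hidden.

Answer: ......
......
##....
####..
####..
####..

Derivation:
Click 1 (5,1) count=0: revealed 14 new [(2,0) (2,1) (3,0) (3,1) (3,2) (3,3) (4,0) (4,1) (4,2) (4,3) (5,0) (5,1) (5,2) (5,3)] -> total=14
Click 2 (5,2) count=0: revealed 0 new [(none)] -> total=14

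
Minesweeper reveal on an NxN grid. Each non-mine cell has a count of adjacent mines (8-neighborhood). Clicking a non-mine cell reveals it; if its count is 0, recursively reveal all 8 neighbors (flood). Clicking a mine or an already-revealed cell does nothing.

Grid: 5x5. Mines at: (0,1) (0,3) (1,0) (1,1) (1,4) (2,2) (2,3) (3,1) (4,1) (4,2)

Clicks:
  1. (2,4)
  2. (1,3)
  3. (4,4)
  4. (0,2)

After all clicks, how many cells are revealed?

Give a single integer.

Answer: 7

Derivation:
Click 1 (2,4) count=2: revealed 1 new [(2,4)] -> total=1
Click 2 (1,3) count=4: revealed 1 new [(1,3)] -> total=2
Click 3 (4,4) count=0: revealed 4 new [(3,3) (3,4) (4,3) (4,4)] -> total=6
Click 4 (0,2) count=3: revealed 1 new [(0,2)] -> total=7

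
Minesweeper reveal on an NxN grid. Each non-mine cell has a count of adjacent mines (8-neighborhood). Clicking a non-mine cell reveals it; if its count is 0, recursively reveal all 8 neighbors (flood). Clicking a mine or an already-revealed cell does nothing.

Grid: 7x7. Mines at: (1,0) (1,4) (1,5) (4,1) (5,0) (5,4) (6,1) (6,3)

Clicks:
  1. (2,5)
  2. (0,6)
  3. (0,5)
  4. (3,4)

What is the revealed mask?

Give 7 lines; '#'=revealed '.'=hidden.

Answer: .###.##
.###...
.######
.######
..#####
.....##
.....##

Derivation:
Click 1 (2,5) count=2: revealed 1 new [(2,5)] -> total=1
Click 2 (0,6) count=1: revealed 1 new [(0,6)] -> total=2
Click 3 (0,5) count=2: revealed 1 new [(0,5)] -> total=3
Click 4 (3,4) count=0: revealed 26 new [(0,1) (0,2) (0,3) (1,1) (1,2) (1,3) (2,1) (2,2) (2,3) (2,4) (2,6) (3,1) (3,2) (3,3) (3,4) (3,5) (3,6) (4,2) (4,3) (4,4) (4,5) (4,6) (5,5) (5,6) (6,5) (6,6)] -> total=29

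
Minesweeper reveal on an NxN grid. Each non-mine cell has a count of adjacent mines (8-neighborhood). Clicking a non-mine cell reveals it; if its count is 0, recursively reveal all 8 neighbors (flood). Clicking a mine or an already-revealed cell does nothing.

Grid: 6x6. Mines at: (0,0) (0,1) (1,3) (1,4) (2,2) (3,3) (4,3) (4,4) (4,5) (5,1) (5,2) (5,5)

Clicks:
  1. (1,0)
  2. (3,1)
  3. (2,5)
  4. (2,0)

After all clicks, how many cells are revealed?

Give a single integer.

Answer: 9

Derivation:
Click 1 (1,0) count=2: revealed 1 new [(1,0)] -> total=1
Click 2 (3,1) count=1: revealed 1 new [(3,1)] -> total=2
Click 3 (2,5) count=1: revealed 1 new [(2,5)] -> total=3
Click 4 (2,0) count=0: revealed 6 new [(1,1) (2,0) (2,1) (3,0) (4,0) (4,1)] -> total=9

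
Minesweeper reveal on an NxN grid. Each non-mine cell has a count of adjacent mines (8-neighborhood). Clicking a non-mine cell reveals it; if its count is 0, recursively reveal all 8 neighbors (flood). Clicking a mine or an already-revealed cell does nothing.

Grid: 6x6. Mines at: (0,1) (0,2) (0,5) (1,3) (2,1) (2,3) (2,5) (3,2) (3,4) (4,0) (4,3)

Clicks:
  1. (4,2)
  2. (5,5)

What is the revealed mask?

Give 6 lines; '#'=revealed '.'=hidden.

Click 1 (4,2) count=2: revealed 1 new [(4,2)] -> total=1
Click 2 (5,5) count=0: revealed 4 new [(4,4) (4,5) (5,4) (5,5)] -> total=5

Answer: ......
......
......
......
..#.##
....##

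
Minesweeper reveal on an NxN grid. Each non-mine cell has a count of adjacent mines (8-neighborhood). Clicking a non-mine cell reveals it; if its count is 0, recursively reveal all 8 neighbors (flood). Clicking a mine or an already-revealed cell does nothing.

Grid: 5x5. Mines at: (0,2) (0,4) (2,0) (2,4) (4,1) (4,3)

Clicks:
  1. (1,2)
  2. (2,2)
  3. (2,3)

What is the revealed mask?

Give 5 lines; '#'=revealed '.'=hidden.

Click 1 (1,2) count=1: revealed 1 new [(1,2)] -> total=1
Click 2 (2,2) count=0: revealed 8 new [(1,1) (1,3) (2,1) (2,2) (2,3) (3,1) (3,2) (3,3)] -> total=9
Click 3 (2,3) count=1: revealed 0 new [(none)] -> total=9

Answer: .....
.###.
.###.
.###.
.....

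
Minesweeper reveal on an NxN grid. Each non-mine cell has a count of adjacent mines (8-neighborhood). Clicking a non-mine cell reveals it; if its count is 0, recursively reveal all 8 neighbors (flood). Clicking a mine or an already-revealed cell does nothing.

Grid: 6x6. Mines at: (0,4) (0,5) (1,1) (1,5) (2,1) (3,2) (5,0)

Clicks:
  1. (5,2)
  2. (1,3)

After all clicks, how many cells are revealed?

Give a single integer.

Click 1 (5,2) count=0: revealed 16 new [(2,3) (2,4) (2,5) (3,3) (3,4) (3,5) (4,1) (4,2) (4,3) (4,4) (4,5) (5,1) (5,2) (5,3) (5,4) (5,5)] -> total=16
Click 2 (1,3) count=1: revealed 1 new [(1,3)] -> total=17

Answer: 17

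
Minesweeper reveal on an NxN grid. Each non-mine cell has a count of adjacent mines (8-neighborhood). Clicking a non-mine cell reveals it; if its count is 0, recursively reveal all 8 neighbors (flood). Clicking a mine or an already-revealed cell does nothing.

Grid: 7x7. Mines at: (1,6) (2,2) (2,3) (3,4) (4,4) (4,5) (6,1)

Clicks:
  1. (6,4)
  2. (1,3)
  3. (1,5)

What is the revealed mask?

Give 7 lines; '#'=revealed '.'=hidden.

Click 1 (6,4) count=0: revealed 10 new [(5,2) (5,3) (5,4) (5,5) (5,6) (6,2) (6,3) (6,4) (6,5) (6,6)] -> total=10
Click 2 (1,3) count=2: revealed 1 new [(1,3)] -> total=11
Click 3 (1,5) count=1: revealed 1 new [(1,5)] -> total=12

Answer: .......
...#.#.
.......
.......
.......
..#####
..#####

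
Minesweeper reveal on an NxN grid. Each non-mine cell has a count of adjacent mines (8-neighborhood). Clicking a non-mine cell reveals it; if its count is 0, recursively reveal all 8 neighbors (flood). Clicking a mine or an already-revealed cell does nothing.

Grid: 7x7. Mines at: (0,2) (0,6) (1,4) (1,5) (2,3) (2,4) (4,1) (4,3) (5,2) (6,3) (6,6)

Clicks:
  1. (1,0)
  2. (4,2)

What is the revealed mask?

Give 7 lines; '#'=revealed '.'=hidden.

Answer: ##.....
###....
###....
###....
..#....
.......
.......

Derivation:
Click 1 (1,0) count=0: revealed 11 new [(0,0) (0,1) (1,0) (1,1) (1,2) (2,0) (2,1) (2,2) (3,0) (3,1) (3,2)] -> total=11
Click 2 (4,2) count=3: revealed 1 new [(4,2)] -> total=12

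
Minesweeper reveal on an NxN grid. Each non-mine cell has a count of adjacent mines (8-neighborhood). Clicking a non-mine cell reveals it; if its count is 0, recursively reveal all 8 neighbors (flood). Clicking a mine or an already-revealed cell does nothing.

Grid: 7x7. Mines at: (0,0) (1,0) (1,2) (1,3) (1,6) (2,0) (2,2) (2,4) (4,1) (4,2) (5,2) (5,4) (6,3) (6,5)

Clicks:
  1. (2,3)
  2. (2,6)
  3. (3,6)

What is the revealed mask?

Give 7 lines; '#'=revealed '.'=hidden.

Answer: .......
.......
...#.##
.....##
.....##
.....##
.......

Derivation:
Click 1 (2,3) count=4: revealed 1 new [(2,3)] -> total=1
Click 2 (2,6) count=1: revealed 1 new [(2,6)] -> total=2
Click 3 (3,6) count=0: revealed 7 new [(2,5) (3,5) (3,6) (4,5) (4,6) (5,5) (5,6)] -> total=9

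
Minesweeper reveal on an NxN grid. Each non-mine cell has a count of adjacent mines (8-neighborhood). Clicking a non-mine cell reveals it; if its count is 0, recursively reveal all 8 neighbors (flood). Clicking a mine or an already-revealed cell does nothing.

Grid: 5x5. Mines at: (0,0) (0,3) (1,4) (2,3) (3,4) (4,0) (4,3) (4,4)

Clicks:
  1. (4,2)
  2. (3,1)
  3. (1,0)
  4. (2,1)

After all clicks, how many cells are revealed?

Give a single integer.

Answer: 10

Derivation:
Click 1 (4,2) count=1: revealed 1 new [(4,2)] -> total=1
Click 2 (3,1) count=1: revealed 1 new [(3,1)] -> total=2
Click 3 (1,0) count=1: revealed 1 new [(1,0)] -> total=3
Click 4 (2,1) count=0: revealed 7 new [(1,1) (1,2) (2,0) (2,1) (2,2) (3,0) (3,2)] -> total=10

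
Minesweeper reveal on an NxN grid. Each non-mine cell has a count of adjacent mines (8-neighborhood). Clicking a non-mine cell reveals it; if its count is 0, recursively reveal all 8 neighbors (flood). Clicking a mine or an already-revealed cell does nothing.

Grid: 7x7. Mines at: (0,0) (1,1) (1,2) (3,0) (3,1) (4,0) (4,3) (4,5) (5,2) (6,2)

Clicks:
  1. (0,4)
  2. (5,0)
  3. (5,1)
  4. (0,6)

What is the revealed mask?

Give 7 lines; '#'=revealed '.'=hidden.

Click 1 (0,4) count=0: revealed 16 new [(0,3) (0,4) (0,5) (0,6) (1,3) (1,4) (1,5) (1,6) (2,3) (2,4) (2,5) (2,6) (3,3) (3,4) (3,5) (3,6)] -> total=16
Click 2 (5,0) count=1: revealed 1 new [(5,0)] -> total=17
Click 3 (5,1) count=3: revealed 1 new [(5,1)] -> total=18
Click 4 (0,6) count=0: revealed 0 new [(none)] -> total=18

Answer: ...####
...####
...####
...####
.......
##.....
.......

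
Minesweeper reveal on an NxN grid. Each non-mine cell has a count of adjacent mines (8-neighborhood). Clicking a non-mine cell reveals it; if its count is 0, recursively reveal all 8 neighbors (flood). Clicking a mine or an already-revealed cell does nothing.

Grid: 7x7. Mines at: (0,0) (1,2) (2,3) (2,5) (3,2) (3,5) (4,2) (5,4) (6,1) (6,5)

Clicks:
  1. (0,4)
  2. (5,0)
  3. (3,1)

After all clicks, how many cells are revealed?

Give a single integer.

Click 1 (0,4) count=0: revealed 8 new [(0,3) (0,4) (0,5) (0,6) (1,3) (1,4) (1,5) (1,6)] -> total=8
Click 2 (5,0) count=1: revealed 1 new [(5,0)] -> total=9
Click 3 (3,1) count=2: revealed 1 new [(3,1)] -> total=10

Answer: 10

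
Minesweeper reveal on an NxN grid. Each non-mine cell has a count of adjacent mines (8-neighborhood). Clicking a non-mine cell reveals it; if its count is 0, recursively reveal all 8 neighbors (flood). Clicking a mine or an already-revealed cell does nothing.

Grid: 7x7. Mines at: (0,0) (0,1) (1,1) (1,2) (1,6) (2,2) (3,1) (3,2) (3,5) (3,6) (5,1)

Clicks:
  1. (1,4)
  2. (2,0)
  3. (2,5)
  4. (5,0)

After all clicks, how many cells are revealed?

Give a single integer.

Click 1 (1,4) count=0: revealed 9 new [(0,3) (0,4) (0,5) (1,3) (1,4) (1,5) (2,3) (2,4) (2,5)] -> total=9
Click 2 (2,0) count=2: revealed 1 new [(2,0)] -> total=10
Click 3 (2,5) count=3: revealed 0 new [(none)] -> total=10
Click 4 (5,0) count=1: revealed 1 new [(5,0)] -> total=11

Answer: 11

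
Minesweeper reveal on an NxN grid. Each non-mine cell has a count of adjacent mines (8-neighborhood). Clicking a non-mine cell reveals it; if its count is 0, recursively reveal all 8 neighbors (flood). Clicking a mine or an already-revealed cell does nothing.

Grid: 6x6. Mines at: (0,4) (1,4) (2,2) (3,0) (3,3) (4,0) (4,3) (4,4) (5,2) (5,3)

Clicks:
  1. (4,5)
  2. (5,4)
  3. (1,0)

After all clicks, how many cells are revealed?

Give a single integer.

Click 1 (4,5) count=1: revealed 1 new [(4,5)] -> total=1
Click 2 (5,4) count=3: revealed 1 new [(5,4)] -> total=2
Click 3 (1,0) count=0: revealed 10 new [(0,0) (0,1) (0,2) (0,3) (1,0) (1,1) (1,2) (1,3) (2,0) (2,1)] -> total=12

Answer: 12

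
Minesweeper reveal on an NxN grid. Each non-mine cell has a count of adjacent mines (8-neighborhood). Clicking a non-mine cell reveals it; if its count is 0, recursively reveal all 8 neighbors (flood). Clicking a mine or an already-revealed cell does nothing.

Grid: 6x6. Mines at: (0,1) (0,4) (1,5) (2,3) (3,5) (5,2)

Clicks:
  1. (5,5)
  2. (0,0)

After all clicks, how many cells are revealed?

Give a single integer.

Click 1 (5,5) count=0: revealed 6 new [(4,3) (4,4) (4,5) (5,3) (5,4) (5,5)] -> total=6
Click 2 (0,0) count=1: revealed 1 new [(0,0)] -> total=7

Answer: 7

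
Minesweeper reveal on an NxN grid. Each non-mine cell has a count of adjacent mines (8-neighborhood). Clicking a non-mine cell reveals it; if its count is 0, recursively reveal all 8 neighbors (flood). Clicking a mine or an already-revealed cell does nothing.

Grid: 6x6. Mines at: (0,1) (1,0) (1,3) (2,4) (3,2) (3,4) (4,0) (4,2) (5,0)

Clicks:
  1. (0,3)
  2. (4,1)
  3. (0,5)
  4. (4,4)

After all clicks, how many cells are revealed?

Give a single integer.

Click 1 (0,3) count=1: revealed 1 new [(0,3)] -> total=1
Click 2 (4,1) count=4: revealed 1 new [(4,1)] -> total=2
Click 3 (0,5) count=0: revealed 4 new [(0,4) (0,5) (1,4) (1,5)] -> total=6
Click 4 (4,4) count=1: revealed 1 new [(4,4)] -> total=7

Answer: 7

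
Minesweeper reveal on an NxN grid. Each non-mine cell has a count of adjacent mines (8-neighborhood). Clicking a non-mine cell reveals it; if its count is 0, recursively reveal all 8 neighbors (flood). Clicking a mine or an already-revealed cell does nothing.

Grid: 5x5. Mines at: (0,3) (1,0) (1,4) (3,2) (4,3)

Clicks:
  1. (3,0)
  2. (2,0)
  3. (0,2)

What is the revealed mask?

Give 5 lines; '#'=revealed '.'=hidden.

Answer: ..#..
.....
##...
##...
##...

Derivation:
Click 1 (3,0) count=0: revealed 6 new [(2,0) (2,1) (3,0) (3,1) (4,0) (4,1)] -> total=6
Click 2 (2,0) count=1: revealed 0 new [(none)] -> total=6
Click 3 (0,2) count=1: revealed 1 new [(0,2)] -> total=7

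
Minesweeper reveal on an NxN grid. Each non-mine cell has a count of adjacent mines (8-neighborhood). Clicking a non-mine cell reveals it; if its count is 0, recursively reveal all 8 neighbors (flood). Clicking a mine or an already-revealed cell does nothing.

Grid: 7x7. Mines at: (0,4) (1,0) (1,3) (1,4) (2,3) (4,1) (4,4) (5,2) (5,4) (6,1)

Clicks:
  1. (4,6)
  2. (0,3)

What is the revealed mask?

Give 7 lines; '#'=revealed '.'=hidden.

Answer: ...#.##
.....##
.....##
.....##
.....##
.....##
.....##

Derivation:
Click 1 (4,6) count=0: revealed 14 new [(0,5) (0,6) (1,5) (1,6) (2,5) (2,6) (3,5) (3,6) (4,5) (4,6) (5,5) (5,6) (6,5) (6,6)] -> total=14
Click 2 (0,3) count=3: revealed 1 new [(0,3)] -> total=15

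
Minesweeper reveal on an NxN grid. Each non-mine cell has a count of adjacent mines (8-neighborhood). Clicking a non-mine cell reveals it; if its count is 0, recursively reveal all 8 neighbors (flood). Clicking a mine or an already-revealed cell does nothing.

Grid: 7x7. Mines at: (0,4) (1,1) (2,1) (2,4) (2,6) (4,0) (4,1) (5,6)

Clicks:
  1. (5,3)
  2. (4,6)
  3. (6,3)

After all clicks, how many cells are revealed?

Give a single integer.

Answer: 21

Derivation:
Click 1 (5,3) count=0: revealed 20 new [(3,2) (3,3) (3,4) (3,5) (4,2) (4,3) (4,4) (4,5) (5,0) (5,1) (5,2) (5,3) (5,4) (5,5) (6,0) (6,1) (6,2) (6,3) (6,4) (6,5)] -> total=20
Click 2 (4,6) count=1: revealed 1 new [(4,6)] -> total=21
Click 3 (6,3) count=0: revealed 0 new [(none)] -> total=21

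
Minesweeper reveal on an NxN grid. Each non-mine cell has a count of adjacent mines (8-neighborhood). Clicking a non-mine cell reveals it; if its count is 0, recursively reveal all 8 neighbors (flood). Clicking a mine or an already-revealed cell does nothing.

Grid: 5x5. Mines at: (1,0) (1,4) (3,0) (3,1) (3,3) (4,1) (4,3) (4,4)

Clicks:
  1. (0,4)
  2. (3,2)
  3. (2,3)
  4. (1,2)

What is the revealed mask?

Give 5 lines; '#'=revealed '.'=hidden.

Answer: .####
.###.
.###.
..#..
.....

Derivation:
Click 1 (0,4) count=1: revealed 1 new [(0,4)] -> total=1
Click 2 (3,2) count=4: revealed 1 new [(3,2)] -> total=2
Click 3 (2,3) count=2: revealed 1 new [(2,3)] -> total=3
Click 4 (1,2) count=0: revealed 8 new [(0,1) (0,2) (0,3) (1,1) (1,2) (1,3) (2,1) (2,2)] -> total=11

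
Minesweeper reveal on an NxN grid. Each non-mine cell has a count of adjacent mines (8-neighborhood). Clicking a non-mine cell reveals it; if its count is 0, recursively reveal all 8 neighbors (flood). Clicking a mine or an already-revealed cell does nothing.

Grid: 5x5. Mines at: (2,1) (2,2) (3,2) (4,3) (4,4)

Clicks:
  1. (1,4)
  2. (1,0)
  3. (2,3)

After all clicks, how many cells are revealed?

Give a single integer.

Click 1 (1,4) count=0: revealed 14 new [(0,0) (0,1) (0,2) (0,3) (0,4) (1,0) (1,1) (1,2) (1,3) (1,4) (2,3) (2,4) (3,3) (3,4)] -> total=14
Click 2 (1,0) count=1: revealed 0 new [(none)] -> total=14
Click 3 (2,3) count=2: revealed 0 new [(none)] -> total=14

Answer: 14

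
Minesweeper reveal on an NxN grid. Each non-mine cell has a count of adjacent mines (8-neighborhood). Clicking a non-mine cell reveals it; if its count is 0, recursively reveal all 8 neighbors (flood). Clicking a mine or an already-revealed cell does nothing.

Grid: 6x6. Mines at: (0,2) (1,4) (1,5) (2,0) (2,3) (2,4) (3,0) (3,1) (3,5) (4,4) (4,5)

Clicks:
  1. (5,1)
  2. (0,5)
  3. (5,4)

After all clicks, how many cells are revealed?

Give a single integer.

Answer: 10

Derivation:
Click 1 (5,1) count=0: revealed 8 new [(4,0) (4,1) (4,2) (4,3) (5,0) (5,1) (5,2) (5,3)] -> total=8
Click 2 (0,5) count=2: revealed 1 new [(0,5)] -> total=9
Click 3 (5,4) count=2: revealed 1 new [(5,4)] -> total=10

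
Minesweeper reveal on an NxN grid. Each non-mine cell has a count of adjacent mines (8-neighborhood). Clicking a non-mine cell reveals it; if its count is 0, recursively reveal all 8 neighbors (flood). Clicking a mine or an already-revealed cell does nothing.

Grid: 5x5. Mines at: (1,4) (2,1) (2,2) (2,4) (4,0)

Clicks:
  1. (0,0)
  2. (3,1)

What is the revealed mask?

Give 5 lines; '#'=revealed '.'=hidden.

Click 1 (0,0) count=0: revealed 8 new [(0,0) (0,1) (0,2) (0,3) (1,0) (1,1) (1,2) (1,3)] -> total=8
Click 2 (3,1) count=3: revealed 1 new [(3,1)] -> total=9

Answer: ####.
####.
.....
.#...
.....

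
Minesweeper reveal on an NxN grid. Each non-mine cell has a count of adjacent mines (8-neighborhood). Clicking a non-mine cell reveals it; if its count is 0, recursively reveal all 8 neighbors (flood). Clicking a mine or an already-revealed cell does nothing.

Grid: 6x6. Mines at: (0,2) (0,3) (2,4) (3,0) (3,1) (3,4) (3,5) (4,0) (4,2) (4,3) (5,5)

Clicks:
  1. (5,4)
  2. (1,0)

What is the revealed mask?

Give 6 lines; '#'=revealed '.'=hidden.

Answer: ##....
##....
##....
......
......
....#.

Derivation:
Click 1 (5,4) count=2: revealed 1 new [(5,4)] -> total=1
Click 2 (1,0) count=0: revealed 6 new [(0,0) (0,1) (1,0) (1,1) (2,0) (2,1)] -> total=7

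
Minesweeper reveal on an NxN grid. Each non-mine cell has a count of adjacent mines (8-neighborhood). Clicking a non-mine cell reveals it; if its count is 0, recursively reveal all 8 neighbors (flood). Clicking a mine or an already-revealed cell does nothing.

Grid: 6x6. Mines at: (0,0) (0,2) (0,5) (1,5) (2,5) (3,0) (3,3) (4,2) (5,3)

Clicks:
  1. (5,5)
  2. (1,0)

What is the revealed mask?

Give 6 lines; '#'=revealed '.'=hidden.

Answer: ......
#.....
......
....##
....##
....##

Derivation:
Click 1 (5,5) count=0: revealed 6 new [(3,4) (3,5) (4,4) (4,5) (5,4) (5,5)] -> total=6
Click 2 (1,0) count=1: revealed 1 new [(1,0)] -> total=7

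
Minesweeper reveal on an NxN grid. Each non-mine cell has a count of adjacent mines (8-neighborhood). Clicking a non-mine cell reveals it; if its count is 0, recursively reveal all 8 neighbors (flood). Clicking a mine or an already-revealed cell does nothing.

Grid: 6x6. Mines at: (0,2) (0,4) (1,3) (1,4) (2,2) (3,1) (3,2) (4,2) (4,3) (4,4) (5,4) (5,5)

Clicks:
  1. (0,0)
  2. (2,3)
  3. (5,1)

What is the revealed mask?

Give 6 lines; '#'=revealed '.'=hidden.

Click 1 (0,0) count=0: revealed 6 new [(0,0) (0,1) (1,0) (1,1) (2,0) (2,1)] -> total=6
Click 2 (2,3) count=4: revealed 1 new [(2,3)] -> total=7
Click 3 (5,1) count=1: revealed 1 new [(5,1)] -> total=8

Answer: ##....
##....
##.#..
......
......
.#....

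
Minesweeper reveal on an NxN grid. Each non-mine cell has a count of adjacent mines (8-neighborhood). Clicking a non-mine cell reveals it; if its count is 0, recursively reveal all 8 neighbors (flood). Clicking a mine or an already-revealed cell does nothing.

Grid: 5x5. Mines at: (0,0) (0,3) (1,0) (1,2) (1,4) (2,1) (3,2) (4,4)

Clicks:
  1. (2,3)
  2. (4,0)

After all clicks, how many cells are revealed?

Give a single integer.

Answer: 5

Derivation:
Click 1 (2,3) count=3: revealed 1 new [(2,3)] -> total=1
Click 2 (4,0) count=0: revealed 4 new [(3,0) (3,1) (4,0) (4,1)] -> total=5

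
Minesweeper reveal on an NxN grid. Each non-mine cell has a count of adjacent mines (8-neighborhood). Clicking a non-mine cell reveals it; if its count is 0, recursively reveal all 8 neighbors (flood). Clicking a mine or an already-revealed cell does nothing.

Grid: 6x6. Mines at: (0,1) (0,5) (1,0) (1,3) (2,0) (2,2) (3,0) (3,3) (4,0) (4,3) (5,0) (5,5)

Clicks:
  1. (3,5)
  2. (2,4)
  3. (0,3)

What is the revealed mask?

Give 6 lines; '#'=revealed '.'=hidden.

Click 1 (3,5) count=0: revealed 8 new [(1,4) (1,5) (2,4) (2,5) (3,4) (3,5) (4,4) (4,5)] -> total=8
Click 2 (2,4) count=2: revealed 0 new [(none)] -> total=8
Click 3 (0,3) count=1: revealed 1 new [(0,3)] -> total=9

Answer: ...#..
....##
....##
....##
....##
......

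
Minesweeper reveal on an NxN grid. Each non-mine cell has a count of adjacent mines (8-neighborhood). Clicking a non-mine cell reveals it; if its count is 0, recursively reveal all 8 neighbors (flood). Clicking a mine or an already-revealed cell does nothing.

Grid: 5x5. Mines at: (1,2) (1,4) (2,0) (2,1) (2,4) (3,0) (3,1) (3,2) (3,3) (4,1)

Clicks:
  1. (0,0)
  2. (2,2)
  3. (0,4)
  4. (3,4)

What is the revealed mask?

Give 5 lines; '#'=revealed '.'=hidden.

Answer: ##..#
##...
..#..
....#
.....

Derivation:
Click 1 (0,0) count=0: revealed 4 new [(0,0) (0,1) (1,0) (1,1)] -> total=4
Click 2 (2,2) count=5: revealed 1 new [(2,2)] -> total=5
Click 3 (0,4) count=1: revealed 1 new [(0,4)] -> total=6
Click 4 (3,4) count=2: revealed 1 new [(3,4)] -> total=7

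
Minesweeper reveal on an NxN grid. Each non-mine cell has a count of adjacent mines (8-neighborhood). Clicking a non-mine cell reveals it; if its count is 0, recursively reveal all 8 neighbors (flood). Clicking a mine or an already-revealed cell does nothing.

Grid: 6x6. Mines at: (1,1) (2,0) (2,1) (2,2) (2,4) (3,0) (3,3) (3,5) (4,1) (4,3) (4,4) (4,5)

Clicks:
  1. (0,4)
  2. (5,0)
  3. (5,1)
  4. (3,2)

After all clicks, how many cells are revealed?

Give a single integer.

Answer: 11

Derivation:
Click 1 (0,4) count=0: revealed 8 new [(0,2) (0,3) (0,4) (0,5) (1,2) (1,3) (1,4) (1,5)] -> total=8
Click 2 (5,0) count=1: revealed 1 new [(5,0)] -> total=9
Click 3 (5,1) count=1: revealed 1 new [(5,1)] -> total=10
Click 4 (3,2) count=5: revealed 1 new [(3,2)] -> total=11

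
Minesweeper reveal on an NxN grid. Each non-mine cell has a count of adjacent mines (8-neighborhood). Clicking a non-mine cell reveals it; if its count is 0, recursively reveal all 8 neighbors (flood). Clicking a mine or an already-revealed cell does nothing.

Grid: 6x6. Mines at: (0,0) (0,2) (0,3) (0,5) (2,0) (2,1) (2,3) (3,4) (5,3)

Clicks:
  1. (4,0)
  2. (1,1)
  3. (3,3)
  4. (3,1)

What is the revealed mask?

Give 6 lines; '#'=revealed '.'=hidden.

Click 1 (4,0) count=0: revealed 9 new [(3,0) (3,1) (3,2) (4,0) (4,1) (4,2) (5,0) (5,1) (5,2)] -> total=9
Click 2 (1,1) count=4: revealed 1 new [(1,1)] -> total=10
Click 3 (3,3) count=2: revealed 1 new [(3,3)] -> total=11
Click 4 (3,1) count=2: revealed 0 new [(none)] -> total=11

Answer: ......
.#....
......
####..
###...
###...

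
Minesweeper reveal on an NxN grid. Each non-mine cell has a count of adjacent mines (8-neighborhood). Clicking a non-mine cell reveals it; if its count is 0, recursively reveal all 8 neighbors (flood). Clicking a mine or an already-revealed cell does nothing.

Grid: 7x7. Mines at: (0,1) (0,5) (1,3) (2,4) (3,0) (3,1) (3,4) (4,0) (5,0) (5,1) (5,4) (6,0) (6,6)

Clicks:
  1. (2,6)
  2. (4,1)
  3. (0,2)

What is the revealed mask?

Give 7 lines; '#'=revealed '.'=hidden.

Answer: ..#....
.....##
.....##
.....##
.#...##
.....##
.......

Derivation:
Click 1 (2,6) count=0: revealed 10 new [(1,5) (1,6) (2,5) (2,6) (3,5) (3,6) (4,5) (4,6) (5,5) (5,6)] -> total=10
Click 2 (4,1) count=5: revealed 1 new [(4,1)] -> total=11
Click 3 (0,2) count=2: revealed 1 new [(0,2)] -> total=12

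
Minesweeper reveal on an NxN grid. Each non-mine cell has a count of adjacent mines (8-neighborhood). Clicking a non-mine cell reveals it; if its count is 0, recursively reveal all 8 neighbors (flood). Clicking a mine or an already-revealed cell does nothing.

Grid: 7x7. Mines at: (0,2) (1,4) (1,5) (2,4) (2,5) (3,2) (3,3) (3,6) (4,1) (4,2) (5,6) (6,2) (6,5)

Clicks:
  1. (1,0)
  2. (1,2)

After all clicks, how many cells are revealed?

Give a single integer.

Click 1 (1,0) count=0: revealed 8 new [(0,0) (0,1) (1,0) (1,1) (2,0) (2,1) (3,0) (3,1)] -> total=8
Click 2 (1,2) count=1: revealed 1 new [(1,2)] -> total=9

Answer: 9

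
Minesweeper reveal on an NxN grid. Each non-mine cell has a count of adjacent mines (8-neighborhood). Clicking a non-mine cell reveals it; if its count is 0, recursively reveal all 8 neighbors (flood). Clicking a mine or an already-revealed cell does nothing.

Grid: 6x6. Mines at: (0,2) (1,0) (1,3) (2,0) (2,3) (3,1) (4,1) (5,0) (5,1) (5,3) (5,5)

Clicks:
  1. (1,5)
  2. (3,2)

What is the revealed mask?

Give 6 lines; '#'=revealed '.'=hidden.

Click 1 (1,5) count=0: revealed 10 new [(0,4) (0,5) (1,4) (1,5) (2,4) (2,5) (3,4) (3,5) (4,4) (4,5)] -> total=10
Click 2 (3,2) count=3: revealed 1 new [(3,2)] -> total=11

Answer: ....##
....##
....##
..#.##
....##
......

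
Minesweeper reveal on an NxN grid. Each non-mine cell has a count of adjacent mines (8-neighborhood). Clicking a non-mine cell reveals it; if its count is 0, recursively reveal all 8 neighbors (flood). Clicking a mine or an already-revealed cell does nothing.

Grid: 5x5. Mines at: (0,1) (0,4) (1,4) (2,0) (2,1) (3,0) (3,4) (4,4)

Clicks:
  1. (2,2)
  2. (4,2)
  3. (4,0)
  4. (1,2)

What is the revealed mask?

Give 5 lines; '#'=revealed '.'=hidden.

Answer: .....
..#..
..#..
.###.
####.

Derivation:
Click 1 (2,2) count=1: revealed 1 new [(2,2)] -> total=1
Click 2 (4,2) count=0: revealed 6 new [(3,1) (3,2) (3,3) (4,1) (4,2) (4,3)] -> total=7
Click 3 (4,0) count=1: revealed 1 new [(4,0)] -> total=8
Click 4 (1,2) count=2: revealed 1 new [(1,2)] -> total=9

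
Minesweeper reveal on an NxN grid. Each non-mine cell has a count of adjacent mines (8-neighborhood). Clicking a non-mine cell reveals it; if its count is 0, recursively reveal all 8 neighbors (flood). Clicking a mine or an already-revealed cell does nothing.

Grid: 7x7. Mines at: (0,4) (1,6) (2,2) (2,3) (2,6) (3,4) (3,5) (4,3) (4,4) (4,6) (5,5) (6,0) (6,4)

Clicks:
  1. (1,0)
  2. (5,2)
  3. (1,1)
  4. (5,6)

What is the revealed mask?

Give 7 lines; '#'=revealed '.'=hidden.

Answer: ####...
####...
##.....
###....
###....
###...#
.......

Derivation:
Click 1 (1,0) count=0: revealed 19 new [(0,0) (0,1) (0,2) (0,3) (1,0) (1,1) (1,2) (1,3) (2,0) (2,1) (3,0) (3,1) (3,2) (4,0) (4,1) (4,2) (5,0) (5,1) (5,2)] -> total=19
Click 2 (5,2) count=1: revealed 0 new [(none)] -> total=19
Click 3 (1,1) count=1: revealed 0 new [(none)] -> total=19
Click 4 (5,6) count=2: revealed 1 new [(5,6)] -> total=20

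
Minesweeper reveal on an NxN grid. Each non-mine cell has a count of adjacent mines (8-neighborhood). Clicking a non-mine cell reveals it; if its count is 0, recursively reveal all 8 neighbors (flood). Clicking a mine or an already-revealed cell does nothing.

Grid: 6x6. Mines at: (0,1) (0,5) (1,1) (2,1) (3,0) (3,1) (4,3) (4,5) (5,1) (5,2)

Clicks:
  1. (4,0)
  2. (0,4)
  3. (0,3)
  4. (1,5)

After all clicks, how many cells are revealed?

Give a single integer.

Answer: 16

Derivation:
Click 1 (4,0) count=3: revealed 1 new [(4,0)] -> total=1
Click 2 (0,4) count=1: revealed 1 new [(0,4)] -> total=2
Click 3 (0,3) count=0: revealed 14 new [(0,2) (0,3) (1,2) (1,3) (1,4) (1,5) (2,2) (2,3) (2,4) (2,5) (3,2) (3,3) (3,4) (3,5)] -> total=16
Click 4 (1,5) count=1: revealed 0 new [(none)] -> total=16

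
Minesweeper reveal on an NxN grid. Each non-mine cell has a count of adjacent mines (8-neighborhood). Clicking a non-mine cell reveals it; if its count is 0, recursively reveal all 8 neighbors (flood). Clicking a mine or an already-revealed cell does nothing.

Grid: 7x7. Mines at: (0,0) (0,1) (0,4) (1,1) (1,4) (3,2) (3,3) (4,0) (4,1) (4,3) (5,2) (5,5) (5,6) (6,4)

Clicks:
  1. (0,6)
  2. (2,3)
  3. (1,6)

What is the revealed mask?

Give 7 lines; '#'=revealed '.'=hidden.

Click 1 (0,6) count=0: revealed 13 new [(0,5) (0,6) (1,5) (1,6) (2,4) (2,5) (2,6) (3,4) (3,5) (3,6) (4,4) (4,5) (4,6)] -> total=13
Click 2 (2,3) count=3: revealed 1 new [(2,3)] -> total=14
Click 3 (1,6) count=0: revealed 0 new [(none)] -> total=14

Answer: .....##
.....##
...####
....###
....###
.......
.......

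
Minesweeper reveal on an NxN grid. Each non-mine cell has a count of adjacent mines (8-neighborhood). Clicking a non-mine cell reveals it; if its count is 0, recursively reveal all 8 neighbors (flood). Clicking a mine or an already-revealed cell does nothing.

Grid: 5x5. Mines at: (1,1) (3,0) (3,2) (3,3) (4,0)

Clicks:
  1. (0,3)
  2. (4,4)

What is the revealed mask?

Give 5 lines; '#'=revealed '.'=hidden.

Answer: ..###
..###
..###
.....
....#

Derivation:
Click 1 (0,3) count=0: revealed 9 new [(0,2) (0,3) (0,4) (1,2) (1,3) (1,4) (2,2) (2,3) (2,4)] -> total=9
Click 2 (4,4) count=1: revealed 1 new [(4,4)] -> total=10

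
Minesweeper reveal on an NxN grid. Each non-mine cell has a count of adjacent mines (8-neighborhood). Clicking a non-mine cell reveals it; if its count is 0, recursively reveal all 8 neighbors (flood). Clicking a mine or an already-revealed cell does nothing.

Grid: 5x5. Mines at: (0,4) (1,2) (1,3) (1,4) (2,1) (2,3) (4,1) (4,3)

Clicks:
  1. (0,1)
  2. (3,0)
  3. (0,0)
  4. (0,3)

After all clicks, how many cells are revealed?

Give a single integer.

Click 1 (0,1) count=1: revealed 1 new [(0,1)] -> total=1
Click 2 (3,0) count=2: revealed 1 new [(3,0)] -> total=2
Click 3 (0,0) count=0: revealed 3 new [(0,0) (1,0) (1,1)] -> total=5
Click 4 (0,3) count=4: revealed 1 new [(0,3)] -> total=6

Answer: 6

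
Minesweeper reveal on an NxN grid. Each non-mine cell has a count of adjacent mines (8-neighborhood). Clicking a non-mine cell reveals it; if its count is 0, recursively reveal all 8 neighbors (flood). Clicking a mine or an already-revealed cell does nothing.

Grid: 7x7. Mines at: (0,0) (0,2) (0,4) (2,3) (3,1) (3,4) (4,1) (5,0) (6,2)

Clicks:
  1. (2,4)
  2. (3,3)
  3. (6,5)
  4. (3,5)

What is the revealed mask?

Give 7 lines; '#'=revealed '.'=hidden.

Answer: .....##
.....##
....###
...#.##
...####
...####
...####

Derivation:
Click 1 (2,4) count=2: revealed 1 new [(2,4)] -> total=1
Click 2 (3,3) count=2: revealed 1 new [(3,3)] -> total=2
Click 3 (6,5) count=0: revealed 20 new [(0,5) (0,6) (1,5) (1,6) (2,5) (2,6) (3,5) (3,6) (4,3) (4,4) (4,5) (4,6) (5,3) (5,4) (5,5) (5,6) (6,3) (6,4) (6,5) (6,6)] -> total=22
Click 4 (3,5) count=1: revealed 0 new [(none)] -> total=22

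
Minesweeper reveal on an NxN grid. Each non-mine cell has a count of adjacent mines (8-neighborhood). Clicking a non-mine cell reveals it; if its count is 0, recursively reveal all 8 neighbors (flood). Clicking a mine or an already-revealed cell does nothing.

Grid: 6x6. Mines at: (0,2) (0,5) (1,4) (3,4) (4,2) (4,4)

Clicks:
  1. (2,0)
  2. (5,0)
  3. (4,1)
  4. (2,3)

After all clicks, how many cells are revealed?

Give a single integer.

Click 1 (2,0) count=0: revealed 18 new [(0,0) (0,1) (1,0) (1,1) (1,2) (1,3) (2,0) (2,1) (2,2) (2,3) (3,0) (3,1) (3,2) (3,3) (4,0) (4,1) (5,0) (5,1)] -> total=18
Click 2 (5,0) count=0: revealed 0 new [(none)] -> total=18
Click 3 (4,1) count=1: revealed 0 new [(none)] -> total=18
Click 4 (2,3) count=2: revealed 0 new [(none)] -> total=18

Answer: 18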